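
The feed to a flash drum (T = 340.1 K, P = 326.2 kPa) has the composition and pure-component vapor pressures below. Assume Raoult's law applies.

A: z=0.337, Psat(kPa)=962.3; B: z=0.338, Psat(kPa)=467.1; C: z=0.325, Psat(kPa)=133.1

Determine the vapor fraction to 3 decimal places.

Raoult's law: Kᵢ = Pᵢˢᵃᵗ/P = Pᵢˢᵃᵗ/326.2.
  K_A = 962.3/326.2 = 2.95003, K_B = 467.1/326.2 = 1.43194, K_C = 133.1/326.2 = 0.40803
Newton–Raphson from ψ = 0.36:
  ψ = 0.360: g = 0.2680, g' = -0.674 → ψ = 0.758
  ψ = 0.758: g = 0.0263, g' = -0.619 → ψ = 0.800
Converged at ψ = 0.800.

ψ = 0.800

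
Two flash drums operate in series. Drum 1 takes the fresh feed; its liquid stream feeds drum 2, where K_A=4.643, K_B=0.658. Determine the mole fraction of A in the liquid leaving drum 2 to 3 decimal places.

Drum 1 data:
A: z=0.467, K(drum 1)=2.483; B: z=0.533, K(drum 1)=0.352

Drum 1:
Material balance + equilibrium reduce to Σ zᵢ(Kᵢ−1)/(1+ψ₁(Kᵢ−1)) = 0.
g(0) = ΣzᵢKᵢ − 1 = 0.347 and g(1) = 1 − Σzᵢ/Kᵢ = -0.702, so a root lies in (0, 1).
Binary case is linear: z₁(K₁−1)(1+ψ₁(K₂−1)) + z₂(K₂−1)(1+ψ₁(K₁−1)) = 0
⇒ ψ₁ = [z₁(K₁−1)+z₂(K₂−1)] / [−(K₁−1)(K₂−1)] = 0.3472/0.9610 = 0.361
Drum-1 compositions:
  A: x = 0.304, y = 0.755
  B: x = 0.696, y = 0.245
Drum-2 feed = drum-1 liquid: z₂ = (0.3041, 0.6959).
Drum 2:
Binary case is linear: z₁(K₁−1)(1+ψ₂(K₂−1)) + z₂(K₂−1)(1+ψ₂(K₁−1)) = 0
⇒ ψ₂ = [z₁(K₁−1)+z₂(K₂−1)] / [−(K₁−1)(K₂−1)] = 0.8698/1.2459 = 0.698
  A: x = 0.086, y = 0.398
  B: x = 0.914, y = 0.602

x_A (drum 2) = 0.086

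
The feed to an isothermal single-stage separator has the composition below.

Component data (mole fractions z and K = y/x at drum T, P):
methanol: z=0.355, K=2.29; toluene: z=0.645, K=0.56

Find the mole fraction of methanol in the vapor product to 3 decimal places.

y_methanol = 0.582

Material balance + equilibrium reduce to Σ zᵢ(Kᵢ−1)/(1+V/F(Kᵢ−1)) = 0.
Check two-phase: ΣzᵢKᵢ = 1.174 > 1 and Σzᵢ/Kᵢ = 1.307 > 1, so g(0) = 0.174 > 0 and g(1) = -0.307 < 0.
Binary case is linear: z₁(K₁−1)(1+V/F(K₂−1)) + z₂(K₂−1)(1+V/F(K₁−1)) = 0
⇒ V/F = [z₁(K₁−1)+z₂(K₂−1)] / [−(K₁−1)(K₂−1)] = 0.1741/0.5676 = 0.307
Compositions from xᵢ = zᵢ/(1+V/F(Kᵢ−1)), yᵢ = Kᵢxᵢ:
  methanol: x = 0.254, y = 0.582
  toluene: x = 0.746, y = 0.418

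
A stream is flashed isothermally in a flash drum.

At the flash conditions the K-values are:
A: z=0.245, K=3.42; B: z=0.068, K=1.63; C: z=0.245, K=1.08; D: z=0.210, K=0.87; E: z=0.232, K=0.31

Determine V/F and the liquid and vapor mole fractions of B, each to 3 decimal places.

V/F = 0.581, x_B = 0.050, y_B = 0.081

Rachford–Rice: g(V/F) = Σ zᵢ(Kᵢ−1)/(1+V/F(Kᵢ−1)) = 0.
Check two-phase: ΣzᵢKᵢ = 1.468 > 1 and Σzᵢ/Kᵢ = 1.330 > 1, so g(0) = 0.468 > 0 and g(1) = -0.330 < 0.
Newton iteration, V/F⁰ = 0.38:
  V/F = 0.380: g = 0.1168, g' = -0.615 → V/F = 0.570
  V/F = 0.570: g = 0.0062, g' = -0.574 → V/F = 0.581
Converged at V/F = 0.581.
Compositions from xᵢ = zᵢ/(1+V/F(Kᵢ−1)), yᵢ = Kᵢxᵢ:
  A: x = 0.102, y = 0.348
  B: x = 0.050, y = 0.081
  C: x = 0.234, y = 0.253
  D: x = 0.227, y = 0.198
  E: x = 0.387, y = 0.120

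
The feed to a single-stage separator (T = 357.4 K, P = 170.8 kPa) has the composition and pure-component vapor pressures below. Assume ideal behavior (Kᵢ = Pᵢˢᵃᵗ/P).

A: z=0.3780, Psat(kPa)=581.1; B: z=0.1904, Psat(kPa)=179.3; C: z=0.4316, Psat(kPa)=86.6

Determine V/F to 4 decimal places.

Raoult's law: Kᵢ = Pᵢˢᵃᵗ/P = Pᵢˢᵃᵗ/170.8.
  K_A = 581.1/170.8 = 3.402225, K_B = 179.3/170.8 = 1.049766, K_C = 86.6/170.8 = 0.507026
Rachford–Rice: g(V/F) = Σ zᵢ(Kᵢ−1)/(1+V/F(Kᵢ−1)) = 0.
g(0) = ΣzᵢKᵢ − 1 = 0.7047 and g(1) = 1 − Σzᵢ/Kᵢ = -0.1437, so a root lies in (0, 1).
Newton iteration, V/F⁰ = 0.48:
  V/F = 0.4800: g = 0.15228, g' = -0.6510 → V/F = 0.7139
  V/F = 0.7139: g = 0.01529, g' = -0.5461 → V/F = 0.7419
  V/F = 0.7419: g = 0.00005, g' = -0.5430 → V/F = 0.7420
Converged at V/F = 0.7420.

V/F = 0.7420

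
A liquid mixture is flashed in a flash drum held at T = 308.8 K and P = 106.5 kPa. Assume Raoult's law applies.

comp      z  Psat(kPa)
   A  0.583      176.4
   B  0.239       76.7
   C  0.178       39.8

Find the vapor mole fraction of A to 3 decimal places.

y_A = 0.678

Raoult's law: Kᵢ = Pᵢˢᵃᵗ/P = Pᵢˢᵃᵗ/106.5.
  K_A = 176.4/106.5 = 1.65634, K_B = 76.7/106.5 = 0.72019, K_C = 39.8/106.5 = 0.37371
Material balance + equilibrium reduce to Σ zᵢ(Kᵢ−1)/(1+ψ(Kᵢ−1)) = 0.
g(0) = ΣzᵢKᵢ − 1 = 0.204 and g(1) = 1 − Σzᵢ/Kᵢ = -0.160, so a root lies in (0, 1).
Newton iteration, ψ⁰ = 0.49:
  ψ = 0.490: g = 0.0512, g' = -0.314 → ψ = 0.653
  ψ = 0.653: g = -0.0026, g' = -0.351 → ψ = 0.646
Converged at ψ = 0.646.
Compositions from xᵢ = zᵢ/(1+ψ(Kᵢ−1)), yᵢ = Kᵢxᵢ:
  A: x = 0.409, y = 0.678
  B: x = 0.292, y = 0.210
  C: x = 0.299, y = 0.112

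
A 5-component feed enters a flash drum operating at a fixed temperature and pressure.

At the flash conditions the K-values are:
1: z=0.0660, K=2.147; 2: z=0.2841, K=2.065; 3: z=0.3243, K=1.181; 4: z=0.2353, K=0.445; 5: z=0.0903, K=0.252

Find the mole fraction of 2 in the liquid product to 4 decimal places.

Newton–Raphson from β = 0.66:
  β = 0.6600: g = -0.06628, g' = -0.5253 → β = 0.5338
  β = 0.5338: g = -0.00463, g' = -0.4596 → β = 0.5237
Converged at β = 0.5237.
Compositions from xᵢ = zᵢ/(1+β(Kᵢ−1)), yᵢ = Kᵢxᵢ:
  1: x = 0.0412, y = 0.0885
  2: x = 0.1824, y = 0.3766
  3: x = 0.2962, y = 0.3498
  4: x = 0.3317, y = 0.1476
  5: x = 0.1485, y = 0.0374

x_2 = 0.1824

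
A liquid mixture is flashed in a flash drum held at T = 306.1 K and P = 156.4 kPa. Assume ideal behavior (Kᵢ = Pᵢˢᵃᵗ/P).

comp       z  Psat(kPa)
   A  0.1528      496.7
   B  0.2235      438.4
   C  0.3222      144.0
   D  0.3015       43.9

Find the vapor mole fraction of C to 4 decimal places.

Raoult's law: Kᵢ = Pᵢˢᵃᵗ/P = Pᵢˢᵃᵗ/156.4.
  K_A = 496.7/156.4 = 3.175831, K_B = 438.4/156.4 = 2.803069, K_C = 144.0/156.4 = 0.920716, K_D = 43.9/156.4 = 0.280691
Newton iteration, ψ⁰ = 0.5:
  ψ = 0.5000: g = 0.00588, g' = -0.7495 → ψ = 0.5078
Converged at ψ = 0.5078.
Compositions from xᵢ = zᵢ/(1+ψ(Kᵢ−1)), yᵢ = Kᵢxᵢ:
  A: x = 0.0726, y = 0.2305
  B: x = 0.1167, y = 0.3270
  C: x = 0.3357, y = 0.3091
  D: x = 0.4750, y = 0.1333

y_C = 0.3091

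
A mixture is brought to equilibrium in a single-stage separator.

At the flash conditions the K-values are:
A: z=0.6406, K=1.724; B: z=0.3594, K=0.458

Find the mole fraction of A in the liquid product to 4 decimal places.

Material balance + equilibrium reduce to Σ zᵢ(Kᵢ−1)/(1+β(Kᵢ−1)) = 0.
Check two-phase: ΣzᵢKᵢ = 1.2690 > 1 and Σzᵢ/Kᵢ = 1.1563 > 1, so g(0) = 0.2690 > 0 and g(1) = -0.1563 < 0.
Iterate (Newton) starting at β = 0.63:
  β = 0.6300: g = 0.02272, g' = -0.4018 → β = 0.6865
  β = 0.6865: g = -0.00043, g' = -0.4176 → β = 0.6855
Converged at β = 0.6855.
Compositions from xᵢ = zᵢ/(1+β(Kᵢ−1)), yᵢ = Kᵢxᵢ:
  A: x = 0.4281, y = 0.7381
  B: x = 0.5719, y = 0.2619

x_A = 0.4281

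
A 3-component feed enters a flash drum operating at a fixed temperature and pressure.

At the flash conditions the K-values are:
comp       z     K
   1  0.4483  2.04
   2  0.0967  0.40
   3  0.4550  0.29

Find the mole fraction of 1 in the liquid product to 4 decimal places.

Let β = V/F and solve Σ zᵢ(Kᵢ−1)/(1+β(Kᵢ−1)) = 0.
Feasibility: ΣzᵢKᵢ = 1.0852, Σzᵢ/Kᵢ = 2.0305 — both > 1, two phases present.
Newton–Raphson from β = 0.56:
  β = 0.5600: g = -0.32902, g' = -0.9047 → β = 0.1963
  β = 0.1963: g = -0.05395, g' = -0.6888 → β = 0.1180
  β = 0.1180: g = 0.00025, g' = -0.6982 → β = 0.1183
Converged at β = 0.1183.
Compositions from xᵢ = zᵢ/(1+β(Kᵢ−1)), yᵢ = Kᵢxᵢ:
  1: x = 0.3992, y = 0.8143
  2: x = 0.1041, y = 0.0416
  3: x = 0.4967, y = 0.1441

x_1 = 0.3992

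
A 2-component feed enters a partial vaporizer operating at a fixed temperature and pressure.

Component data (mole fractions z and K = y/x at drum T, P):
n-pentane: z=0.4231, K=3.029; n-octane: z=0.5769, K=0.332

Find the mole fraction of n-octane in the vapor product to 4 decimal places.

y_n-octane = 0.2498

Binary case is linear: z₁(K₁−1)(1+ψ(K₂−1)) + z₂(K₂−1)(1+ψ(K₁−1)) = 0
⇒ ψ = [z₁(K₁−1)+z₂(K₂−1)] / [−(K₁−1)(K₂−1)] = 0.47310/1.35537 = 0.3491
Compositions from xᵢ = zᵢ/(1+ψ(Kᵢ−1)), yᵢ = Kᵢxᵢ:
  n-pentane: x = 0.2477, y = 0.7502
  n-octane: x = 0.7523, y = 0.2498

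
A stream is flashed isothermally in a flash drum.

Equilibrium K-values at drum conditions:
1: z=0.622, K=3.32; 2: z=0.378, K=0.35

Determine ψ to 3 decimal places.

ψ = 0.794

Rachford–Rice: g(ψ) = Σ zᵢ(Kᵢ−1)/(1+ψ(Kᵢ−1)) = 0.
Feasibility: ΣzᵢKᵢ = 2.197, Σzᵢ/Kᵢ = 1.267 — both > 1, two phases present.
Binary case is linear: z₁(K₁−1)(1+ψ(K₂−1)) + z₂(K₂−1)(1+ψ(K₁−1)) = 0
⇒ ψ = [z₁(K₁−1)+z₂(K₂−1)] / [−(K₁−1)(K₂−1)] = 1.1973/1.5080 = 0.794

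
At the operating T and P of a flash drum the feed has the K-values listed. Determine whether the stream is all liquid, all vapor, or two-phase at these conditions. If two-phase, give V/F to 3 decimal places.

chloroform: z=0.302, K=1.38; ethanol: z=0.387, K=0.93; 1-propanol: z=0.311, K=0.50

ΣzᵢKᵢ = 0.932; Σzᵢ/Kᵢ = 1.257.
Since ΣzᵢKᵢ < 1 the mixture is below its bubble point — single liquid phase.

all liquid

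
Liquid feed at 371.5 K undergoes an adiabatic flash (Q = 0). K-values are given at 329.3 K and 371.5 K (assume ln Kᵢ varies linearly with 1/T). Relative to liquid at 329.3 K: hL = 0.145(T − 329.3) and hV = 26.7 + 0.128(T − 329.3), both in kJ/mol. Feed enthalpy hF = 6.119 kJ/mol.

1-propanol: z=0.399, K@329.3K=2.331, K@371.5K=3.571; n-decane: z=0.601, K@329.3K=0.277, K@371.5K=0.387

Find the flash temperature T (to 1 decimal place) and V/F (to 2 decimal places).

Adiabatic flash: solve Rachford–Rice at each trial T, then check hF = ψ·hV(T) + (1−ψ)·hL(T).
  T = 329.3 K: K = (2.331, 0.277), RR gives ψ = 0.100, H_out = 2.679 kJ/mol
  T = 371.5 K: K = (3.571, 0.387), RR gives ψ = 0.417, H_out = 16.957 kJ/mol
  T = 350.4 K: K = (2.922, 0.331), RR gives ψ = 0.284, H_out = 10.528 kJ/mol
  T = 339.9 K: K = (2.621, 0.304), RR gives ψ = 0.202, H_out = 6.897 kJ/mol
  T = 334.6 K: K = (2.474, 0.290), RR gives ψ = 0.154, H_out = 4.876 kJ/mol
  T = 337.2 K: K = (2.545, 0.297), RR gives ψ = 0.178, H_out = 5.887 kJ/mol
  T = 338.5 K: K = (2.581, 0.300), RR gives ψ = 0.190, H_out = 6.378 kJ/mol
Linear interpolation between T = 337.2 (H_out = 5.887) and T = 338.5 (H_out = 6.378) on hF = 6.119 gives T ≈ 337.8 K, at which ψ = 0.18.

T = 337.8 K, V/F = 0.18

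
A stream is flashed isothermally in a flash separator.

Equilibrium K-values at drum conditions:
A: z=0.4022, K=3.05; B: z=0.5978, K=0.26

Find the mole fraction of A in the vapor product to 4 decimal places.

Material balance + equilibrium reduce to Σ zᵢ(Kᵢ−1)/(1+V/F(Kᵢ−1)) = 0.
Feasibility: ΣzᵢKᵢ = 1.3821, Σzᵢ/Kᵢ = 2.4311 — both > 1, two phases present.
Newton iteration, V/F⁰ = 0.37:
  V/F = 0.3700: g = -0.14029, g' = -1.1673 → V/F = 0.2498
  V/F = 0.2498: g = 0.00256, g' = -1.2319 → V/F = 0.2519
Converged at V/F = 0.2519.
Compositions from xᵢ = zᵢ/(1+V/F(Kᵢ−1)), yᵢ = Kᵢxᵢ:
  A: x = 0.2652, y = 0.8090
  B: x = 0.7348, y = 0.1910

y_A = 0.8090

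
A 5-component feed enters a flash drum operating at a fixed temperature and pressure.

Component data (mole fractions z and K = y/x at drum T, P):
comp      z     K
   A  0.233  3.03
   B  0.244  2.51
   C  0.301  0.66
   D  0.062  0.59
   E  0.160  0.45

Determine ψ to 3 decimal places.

Let ψ = V/F and solve Σ zᵢ(Kᵢ−1)/(1+ψ(Kᵢ−1)) = 0.
Check two-phase: ΣzᵢKᵢ = 1.626 > 1 and Σzᵢ/Kᵢ = 1.091 > 1, so g(0) = 0.626 > 0 and g(1) = -0.091 < 0.
Newton iteration, ψ⁰ = 0.5:
  ψ = 0.500: g = 0.1680, g' = -0.576 → ψ = 0.792
  ψ = 0.792: g = 0.0157, g' = -0.497 → ψ = 0.823
Converged at ψ = 0.823.

ψ = 0.823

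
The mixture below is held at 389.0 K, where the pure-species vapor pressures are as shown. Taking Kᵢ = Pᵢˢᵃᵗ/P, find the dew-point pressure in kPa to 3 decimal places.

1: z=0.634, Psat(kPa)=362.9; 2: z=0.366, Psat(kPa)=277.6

Pdew = 326.213 kPa

At the dew point ψ → 1, so Σzᵢ/Kᵢ = 1 with Kᵢ = Pᵢˢᵃᵗ/P ⇒ 1/P = Σzᵢ/Pᵢˢᵃᵗ.
1/P = 0.634/362.9 + 0.366/277.6 = 0.003065 ⇒ P = 326.213 kPa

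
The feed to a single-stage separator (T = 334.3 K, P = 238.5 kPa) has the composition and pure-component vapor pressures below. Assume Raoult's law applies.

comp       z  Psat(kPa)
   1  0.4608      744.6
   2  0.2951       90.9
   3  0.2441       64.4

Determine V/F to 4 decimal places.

Raoult's law: Kᵢ = Pᵢˢᵃᵗ/P = Pᵢˢᵃᵗ/238.5.
  K_1 = 744.6/238.5 = 3.122013, K_2 = 90.9/238.5 = 0.381132, K_3 = 64.4/238.5 = 0.270021
Material balance + equilibrium reduce to Σ zᵢ(Kᵢ−1)/(1+V/F(Kᵢ−1)) = 0.
Check two-phase: ΣzᵢKᵢ = 1.6170 > 1 and Σzᵢ/Kᵢ = 1.8259 > 1, so g(0) = 0.6170 > 0 and g(1) = -0.8259 < 0.
Iterate (Newton) starting at V/F = 0.56:
  V/F = 0.5600: g = -0.13405, g' = -1.0701 → V/F = 0.4347
  V/F = 0.4347: g = -0.00226, g' = -1.0520 → V/F = 0.4326
Converged at V/F = 0.4326.

V/F = 0.4326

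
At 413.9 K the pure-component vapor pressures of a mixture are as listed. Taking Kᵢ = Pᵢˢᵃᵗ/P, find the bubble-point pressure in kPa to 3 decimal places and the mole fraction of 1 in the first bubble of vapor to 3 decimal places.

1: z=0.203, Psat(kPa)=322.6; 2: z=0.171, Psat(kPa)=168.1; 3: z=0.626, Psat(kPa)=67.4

At the bubble point ψ → 0, so ΣzᵢKᵢ = 1 with Kᵢ = Pᵢˢᵃᵗ/P ⇒ P = ΣzᵢPᵢˢᵃᵗ.
P = 0.203·322.6 + 0.171·168.1 + 0.626·67.4 = 136.425 kPa
yᵢ = zᵢPᵢˢᵃᵗ/P ⇒ y_1 = 0.203·322.6/136.425 = 0.480

Pbub = 136.425 kPa, y_1 = 0.480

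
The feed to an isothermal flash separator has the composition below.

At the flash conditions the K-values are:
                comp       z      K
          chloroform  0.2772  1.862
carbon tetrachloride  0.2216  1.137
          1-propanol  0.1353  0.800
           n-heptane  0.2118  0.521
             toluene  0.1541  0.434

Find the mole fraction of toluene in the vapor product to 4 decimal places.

Rachford–Rice: g(ψ) = Σ zᵢ(Kᵢ−1)/(1+ψ(Kᵢ−1)) = 0.
Check two-phase: ΣzᵢKᵢ = 1.0536 > 1 and Σzᵢ/Kᵢ = 1.2745 > 1, so g(0) = 0.0536 > 0 and g(1) = -0.2745 < 0.
Iterate (Newton) starting at ψ = 0.63:
  ψ = 0.6300: g = -0.12902, g' = -0.3160 → ψ = 0.2218
  ψ = 0.2218: g = -0.01150, g' = -0.2804 → ψ = 0.1807
  ψ = 0.1807: g = 0.00006, g' = -0.2835 → ψ = 0.1810
Converged at ψ = 0.1810.
Compositions from xᵢ = zᵢ/(1+ψ(Kᵢ−1)), yᵢ = Kᵢxᵢ:
  chloroform: x = 0.2398, y = 0.4465
  carbon tetrachloride: x = 0.2162, y = 0.2459
  1-propanol: x = 0.1404, y = 0.1123
  n-heptane: x = 0.2319, y = 0.1208
  toluene: x = 0.1717, y = 0.0745

y_toluene = 0.0745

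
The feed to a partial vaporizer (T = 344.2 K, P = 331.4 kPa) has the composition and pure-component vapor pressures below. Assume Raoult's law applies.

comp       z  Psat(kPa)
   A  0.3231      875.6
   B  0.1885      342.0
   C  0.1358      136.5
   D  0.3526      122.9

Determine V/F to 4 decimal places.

Raoult's law: Kᵢ = Pᵢˢᵃᵗ/P = Pᵢˢᵃᵗ/331.4.
  K_A = 875.6/331.4 = 2.642124, K_B = 342.0/331.4 = 1.031986, K_C = 136.5/331.4 = 0.411889, K_D = 122.9/331.4 = 0.370851
Material balance + equilibrium reduce to Σ zᵢ(Kᵢ−1)/(1+V/F(Kᵢ−1)) = 0.
g(0) = ΣzᵢKᵢ − 1 = 0.2349 and g(1) = 1 − Σzᵢ/Kᵢ = -0.5854, so a root lies in (0, 1).
Newton iteration, V/F⁰ = 0.5:
  V/F = 0.5000: g = -0.13950, g' = -0.6542 → V/F = 0.2868
  V/F = 0.2868: g = -0.00006, g' = -0.6786 → V/F = 0.2867
Converged at V/F = 0.2867.

V/F = 0.2867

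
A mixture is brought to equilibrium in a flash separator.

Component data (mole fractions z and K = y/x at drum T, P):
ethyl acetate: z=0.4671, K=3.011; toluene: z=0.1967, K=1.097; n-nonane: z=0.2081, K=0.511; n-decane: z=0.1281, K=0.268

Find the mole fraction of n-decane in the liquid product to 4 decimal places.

Material balance + equilibrium reduce to Σ zᵢ(Kᵢ−1)/(1+V/F(Kᵢ−1)) = 0.
g(0) = ΣzᵢKᵢ − 1 = 0.7629 and g(1) = 1 − Σzᵢ/Kᵢ = -0.2197, so a root lies in (0, 1).
Iterate (Newton) starting at V/F = 0.58:
  V/F = 0.5800: g = 0.14666, g' = -0.7084 → V/F = 0.7870
  V/F = 0.7870: g = -0.00521, g' = -0.7983 → V/F = 0.7805
Converged at V/F = 0.7805.
Compositions from xᵢ = zᵢ/(1+V/F(Kᵢ−1)), yᵢ = Kᵢxᵢ:
  ethyl acetate: x = 0.1818, y = 0.5473
  toluene: x = 0.1829, y = 0.2006
  n-nonane: x = 0.3365, y = 0.1720
  n-decane: x = 0.2988, y = 0.0801

x_n-decane = 0.2988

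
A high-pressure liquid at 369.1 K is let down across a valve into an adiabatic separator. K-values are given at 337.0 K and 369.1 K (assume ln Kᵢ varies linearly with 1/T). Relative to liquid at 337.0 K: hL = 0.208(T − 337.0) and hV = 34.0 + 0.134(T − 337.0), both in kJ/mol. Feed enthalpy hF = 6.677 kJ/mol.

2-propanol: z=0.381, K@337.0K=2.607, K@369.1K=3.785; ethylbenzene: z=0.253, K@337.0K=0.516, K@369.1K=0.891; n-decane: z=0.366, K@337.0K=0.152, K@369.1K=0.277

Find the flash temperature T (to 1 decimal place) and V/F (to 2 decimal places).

Adiabatic flash: solve Rachford–Rice at each trial T, then check hF = ψ·hV(T) + (1−ψ)·hL(T).
  T = 337.0 K: K = (2.607, 0.516, 0.152), RR gives ψ = 0.155, H_out = 5.285 kJ/mol
  T = 369.1 K: K = (3.785, 0.891, 0.277), RR gives ψ = 0.500, H_out = 22.486 kJ/mol
  T = 353.1 K: K = (3.170, 0.687, 0.208), RR gives ψ = 0.331, H_out = 14.212 kJ/mol
  T = 345.1 K: K = (2.883, 0.598, 0.179), RR gives ψ = 0.247, H_out = 9.924 kJ/mol
  T = 341.1 K: K = (2.745, 0.556, 0.165), RR gives ψ = 0.203, H_out = 7.683 kJ/mol
  T = 339.1 K: K = (2.677, 0.536, 0.159), RR gives ψ = 0.180, H_out = 6.528 kJ/mol
Linear interpolation between T = 339.1 (H_out = 6.528) and T = 341.1 (H_out = 7.683) on hF = 6.677 gives T ≈ 339.4 K, at which ψ = 0.18.

T = 339.4 K, V/F = 0.18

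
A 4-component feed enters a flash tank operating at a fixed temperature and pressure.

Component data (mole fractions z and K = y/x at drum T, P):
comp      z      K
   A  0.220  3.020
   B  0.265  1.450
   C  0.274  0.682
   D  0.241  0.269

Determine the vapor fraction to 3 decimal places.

ψ = 0.397

Material balance + equilibrium reduce to Σ zᵢ(Kᵢ−1)/(1+ψ(Kᵢ−1)) = 0.
g(0) = ΣzᵢKᵢ − 1 = 0.300 and g(1) = 1 − Σzᵢ/Kᵢ = -0.553, so a root lies in (0, 1).
Newton–Raphson from ψ = 0.5:
  ψ = 0.500: g = -0.0628, g' = -0.617 → ψ = 0.398
  ψ = 0.398: g = -0.0008, g' = -0.607 → ψ = 0.397
Converged at ψ = 0.397.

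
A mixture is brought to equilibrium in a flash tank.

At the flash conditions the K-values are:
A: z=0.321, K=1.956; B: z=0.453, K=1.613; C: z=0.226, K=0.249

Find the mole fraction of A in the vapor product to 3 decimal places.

Rachford–Rice: g(V/F) = Σ zᵢ(Kᵢ−1)/(1+V/F(Kᵢ−1)) = 0.
Check two-phase: ΣzᵢKᵢ = 1.415 > 1 and Σzᵢ/Kᵢ = 1.353 > 1, so g(0) = 0.415 > 0 and g(1) = -0.353 < 0.
Newton–Raphson from V/F = 0.5:
  V/F = 0.500: g = 0.1484, g' = -0.561 → V/F = 0.765
  V/F = 0.765: g = -0.0322, g' = -0.880 → V/F = 0.728
  V/F = 0.728: g = -0.0014, g' = -0.804 → V/F = 0.726
Converged at V/F = 0.726.
Compositions from xᵢ = zᵢ/(1+V/F(Kᵢ−1)), yᵢ = Kᵢxᵢ:
  A: x = 0.189, y = 0.371
  B: x = 0.313, y = 0.506
  C: x = 0.497, y = 0.124

y_A = 0.371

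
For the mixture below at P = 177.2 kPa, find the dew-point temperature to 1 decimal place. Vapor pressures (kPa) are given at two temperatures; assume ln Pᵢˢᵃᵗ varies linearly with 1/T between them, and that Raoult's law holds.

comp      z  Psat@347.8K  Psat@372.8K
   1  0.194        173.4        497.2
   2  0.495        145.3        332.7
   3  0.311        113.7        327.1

Dew-point temperature: Σzᵢ·P/Pᵢˢᵃᵗ(T) = 1. Interpolate ln Pᵢˢᵃᵗ = aᵢ + bᵢ/T.
  T = 347.8 K: ΣzᵢP/Pᵢˢᵃᵗ = 1.2866
  T = 372.8 K: ΣzᵢP/Pᵢˢᵃᵗ = 0.5013
  T = 360.3 K: ΣzᵢP/Pᵢˢᵃᵗ = 0.7888
  T = 354.1 K: ΣzᵢP/Pᵢˢᵃᵗ = 1.0007
  T = 357.2 K: ΣzᵢP/Pᵢˢᵃᵗ = 0.8874
  T = 355.6 K: ΣzᵢP/Pᵢˢᵃᵗ = 0.9439
Interpolating between 354.1 K and 355.6 K gives T ≈ 354.1 K.

T = 354.1 K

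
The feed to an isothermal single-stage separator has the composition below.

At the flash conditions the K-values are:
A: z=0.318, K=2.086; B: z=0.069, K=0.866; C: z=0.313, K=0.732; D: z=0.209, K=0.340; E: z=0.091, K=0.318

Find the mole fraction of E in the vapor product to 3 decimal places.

Newton iteration, β⁰ = 0.65:
  β = 0.650: g = -0.2623, g' = -0.579 → β = 0.197
  β = 0.197: g = -0.0438, g' = -0.458 → β = 0.101
  β = 0.101: g = 0.0011, g' = -0.483 → β = 0.103
Converged at β = 0.103.
Compositions from xᵢ = zᵢ/(1+β(Kᵢ−1)), yᵢ = Kᵢxᵢ:
  A: x = 0.286, y = 0.596
  B: x = 0.070, y = 0.061
  C: x = 0.322, y = 0.236
  D: x = 0.224, y = 0.076
  E: x = 0.098, y = 0.031

y_E = 0.031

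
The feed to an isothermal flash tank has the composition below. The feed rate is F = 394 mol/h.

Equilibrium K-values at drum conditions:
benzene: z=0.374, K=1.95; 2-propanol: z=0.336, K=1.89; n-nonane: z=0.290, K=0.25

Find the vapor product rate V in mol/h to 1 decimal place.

V = 249.0 mol/h

Newton iteration, ψ⁰ = 0.5:
  ψ = 0.500: g = 0.0998, g' = -0.700 → ψ = 0.643
  ψ = 0.643: g = -0.0090, g' = -0.846 → ψ = 0.632
Converged at ψ = 0.632.
Then V = ψ·F = 0.6319·394 = 249.0 mol/h and L = F − V = 145.0 mol/h.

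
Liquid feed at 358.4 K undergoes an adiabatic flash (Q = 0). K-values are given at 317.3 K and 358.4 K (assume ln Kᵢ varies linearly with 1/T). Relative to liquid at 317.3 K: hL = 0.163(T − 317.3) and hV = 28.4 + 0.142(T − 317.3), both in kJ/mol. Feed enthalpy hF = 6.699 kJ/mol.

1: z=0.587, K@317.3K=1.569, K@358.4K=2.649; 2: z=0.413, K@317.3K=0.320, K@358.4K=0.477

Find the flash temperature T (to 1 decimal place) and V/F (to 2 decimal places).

Adiabatic flash: solve Rachford–Rice at each trial T, then check hF = ψ·hV(T) + (1−ψ)·hL(T).
  T = 317.3 K: K = (1.569, 0.320), RR gives ψ = 0.137, H_out = 3.902 kJ/mol
  T = 358.4 K: K = (2.649, 0.477), RR gives ψ = 0.872, H_out = 30.709 kJ/mol
  T = 337.9 K: K = (2.073, 0.396), RR gives ψ = 0.586, H_out = 19.755 kJ/mol
  T = 327.6 K: K = (1.811, 0.357), RR gives ψ = 0.404, H_out = 13.061 kJ/mol
  T = 322.5 K: K = (1.689, 0.338), RR gives ψ = 0.288, H_out = 8.991 kJ/mol
  T = 319.9 K: K = (1.628, 0.329), RR gives ψ = 0.218, H_out = 6.596 kJ/mol
  T = 321.2 K: K = (1.658, 0.334), RR gives ψ = 0.254, H_out = 7.826 kJ/mol
Linear interpolation between T = 319.9 (H_out = 6.596) and T = 321.2 (H_out = 7.826) on hF = 6.699 gives T ≈ 320.0 K, at which ψ = 0.22.

T = 320.0 K, V/F = 0.22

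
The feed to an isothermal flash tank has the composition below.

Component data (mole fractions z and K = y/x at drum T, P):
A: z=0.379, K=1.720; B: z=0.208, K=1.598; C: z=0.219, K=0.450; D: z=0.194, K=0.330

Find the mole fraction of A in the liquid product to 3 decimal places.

Rachford–Rice: g(ψ) = Σ zᵢ(Kᵢ−1)/(1+ψ(Kᵢ−1)) = 0.
g(0) = ΣzᵢKᵢ − 1 = 0.147 and g(1) = 1 − Σzᵢ/Kᵢ = -0.425, so a root lies in (0, 1).
Iterate (Newton) starting at ψ = 0.51:
  ψ = 0.510: g = -0.0700, g' = -0.478 → ψ = 0.364
  ψ = 0.364: g = -0.0040, g' = -0.429 → ψ = 0.354
Converged at ψ = 0.354.
Compositions from xᵢ = zᵢ/(1+ψ(Kᵢ−1)), yᵢ = Kᵢxᵢ:
  A: x = 0.302, y = 0.519
  B: x = 0.172, y = 0.274
  C: x = 0.272, y = 0.122
  D: x = 0.254, y = 0.084

x_A = 0.302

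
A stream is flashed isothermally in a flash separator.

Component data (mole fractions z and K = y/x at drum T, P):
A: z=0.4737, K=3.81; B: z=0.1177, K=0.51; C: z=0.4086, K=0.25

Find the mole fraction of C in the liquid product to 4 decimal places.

Let β = V/F and solve Σ zᵢ(Kᵢ−1)/(1+β(Kᵢ−1)) = 0.
Check two-phase: ΣzᵢKᵢ = 1.9670 > 1 and Σzᵢ/Kᵢ = 1.9895 > 1, so g(0) = 0.9670 > 0 and g(1) = -0.9895 < 0.
Newton iteration, β⁰ = 0.35:
  β = 0.3500: g = 0.18595, g' = -1.4145 → β = 0.4815
  β = 0.4815: g = 0.01059, g' = -1.2871 → β = 0.4897
Converged at β = 0.4897.
Compositions from xᵢ = zᵢ/(1+β(Kᵢ−1)), yᵢ = Kᵢxᵢ:
  A: x = 0.1994, y = 0.7596
  B: x = 0.1549, y = 0.0790
  C: x = 0.6458, y = 0.1614

x_C = 0.6458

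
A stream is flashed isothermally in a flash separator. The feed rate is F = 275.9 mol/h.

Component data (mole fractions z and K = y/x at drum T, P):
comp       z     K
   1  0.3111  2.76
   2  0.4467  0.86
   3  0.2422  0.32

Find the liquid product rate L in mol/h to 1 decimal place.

L = 151.0 mol/h

Iterate (Newton) starting at ψ = 0.5:
  ψ = 0.5000: g = -0.02554, g' = -0.5399 → ψ = 0.4527
Converged at ψ = 0.4527.
Then V = ψ·F = 0.4527·275.9 = 124.9 mol/h and L = F − V = 151.0 mol/h.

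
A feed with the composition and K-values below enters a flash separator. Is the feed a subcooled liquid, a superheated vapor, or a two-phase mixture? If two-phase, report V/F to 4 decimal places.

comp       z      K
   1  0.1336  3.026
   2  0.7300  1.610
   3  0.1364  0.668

superheated vapor

ΣzᵢKᵢ = 1.6707; Σzᵢ/Kᵢ = 0.7018.
Since Σzᵢ/Kᵢ < 1 the mixture is above its dew point — single vapor phase.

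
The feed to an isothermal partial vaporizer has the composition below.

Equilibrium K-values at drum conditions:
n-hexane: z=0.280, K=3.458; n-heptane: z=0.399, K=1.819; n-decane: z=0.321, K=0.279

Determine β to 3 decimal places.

Newton–Raphson from β = 0.5:
  β = 0.500: g = 0.1787, g' = -0.883 → β = 0.702
  β = 0.702: g = -0.0090, g' = -1.020 → β = 0.694
  β = 0.694: g = -0.0001, g' = -1.008 → β = 0.693
Converged at β = 0.693.

β = 0.693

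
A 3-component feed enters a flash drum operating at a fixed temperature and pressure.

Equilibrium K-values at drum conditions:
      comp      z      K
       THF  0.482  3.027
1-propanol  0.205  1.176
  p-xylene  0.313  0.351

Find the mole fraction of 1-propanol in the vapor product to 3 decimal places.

Material balance + equilibrium reduce to Σ zᵢ(Kᵢ−1)/(1+ψ(Kᵢ−1)) = 0.
Feasibility: ΣzᵢKᵢ = 1.810, Σzᵢ/Kᵢ = 1.225 — both > 1, two phases present.
Iterate (Newton) starting at ψ = 0.46:
  ψ = 0.460: g = 0.2494, g' = -0.804 → ψ = 0.770
  ψ = 0.770: g = 0.0070, g' = -0.834 → ψ = 0.779
Converged at ψ = 0.779.
Compositions from xᵢ = zᵢ/(1+ψ(Kᵢ−1)), yᵢ = Kᵢxᵢ:
  THF: x = 0.187, y = 0.566
  1-propanol: x = 0.180, y = 0.212
  p-xylene: x = 0.633, y = 0.222

y_1-propanol = 0.212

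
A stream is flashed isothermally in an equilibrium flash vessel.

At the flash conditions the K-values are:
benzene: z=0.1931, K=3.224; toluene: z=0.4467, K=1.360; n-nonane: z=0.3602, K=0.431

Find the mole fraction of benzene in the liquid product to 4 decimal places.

Rachford–Rice: g(V/F) = Σ zᵢ(Kᵢ−1)/(1+V/F(Kᵢ−1)) = 0.
Check two-phase: ΣzᵢKᵢ = 1.3853 > 1 and Σzᵢ/Kᵢ = 1.2241 > 1, so g(0) = 0.3853 > 0 and g(1) = -0.2241 < 0.
Newton–Raphson from V/F = 0.5:
  V/F = 0.5000: g = 0.05317, g' = -0.4835 → V/F = 0.6100
  V/F = 0.6100: g = 0.00019, g' = -0.4845 → V/F = 0.6104
Converged at V/F = 0.6104.
Compositions from xᵢ = zᵢ/(1+V/F(Kᵢ−1)), yᵢ = Kᵢxᵢ:
  benzene: x = 0.0819, y = 0.2641
  toluene: x = 0.3662, y = 0.4981
  n-nonane: x = 0.5519, y = 0.2379

x_benzene = 0.0819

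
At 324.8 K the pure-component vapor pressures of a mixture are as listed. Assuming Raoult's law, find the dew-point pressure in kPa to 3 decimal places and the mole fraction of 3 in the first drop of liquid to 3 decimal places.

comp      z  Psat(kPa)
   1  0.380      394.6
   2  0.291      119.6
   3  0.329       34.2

At the dew point ψ → 1, so Σzᵢ/Kᵢ = 1 with Kᵢ = Pᵢˢᵃᵗ/P ⇒ 1/P = Σzᵢ/Pᵢˢᵃᵗ.
1/P = 0.380/394.6 + 0.291/119.6 + 0.329/34.2 = 0.013016 ⇒ P = 76.829 kPa
xᵢ = zᵢP/Pᵢˢᵃᵗ ⇒ x_3 = 0.329·76.829/34.2 = 0.739

Pdew = 76.829 kPa, x_3 = 0.739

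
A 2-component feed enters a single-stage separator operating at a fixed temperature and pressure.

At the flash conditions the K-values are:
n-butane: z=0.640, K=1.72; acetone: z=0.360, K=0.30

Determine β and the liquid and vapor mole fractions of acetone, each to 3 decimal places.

Binary case is linear: z₁(K₁−1)(1+β(K₂−1)) + z₂(K₂−1)(1+β(K₁−1)) = 0
⇒ β = [z₁(K₁−1)+z₂(K₂−1)] / [−(K₁−1)(K₂−1)] = 0.2088/0.5040 = 0.414
Compositions from xᵢ = zᵢ/(1+β(Kᵢ−1)), yᵢ = Kᵢxᵢ:
  n-butane: x = 0.493, y = 0.848
  acetone: x = 0.507, y = 0.152

β = 0.414, x_acetone = 0.507, y_acetone = 0.152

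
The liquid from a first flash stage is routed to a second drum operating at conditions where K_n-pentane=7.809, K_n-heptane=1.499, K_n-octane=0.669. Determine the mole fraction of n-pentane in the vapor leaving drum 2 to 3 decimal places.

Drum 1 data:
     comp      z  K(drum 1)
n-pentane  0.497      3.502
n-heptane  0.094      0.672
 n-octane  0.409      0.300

y_n-pentane (drum 2) = 0.284

Drum 1:
Newton iteration, ψ₁⁰ = 0.31:
  ψ₁ = 0.310: g = 0.3003, g' = -1.326 → ψ₁ = 0.536
  ψ₁ = 0.536: g = 0.0350, g' = -1.096 → ψ₁ = 0.568
Converged at ψ₁ = 0.568.
Drum-1 compositions:
  n-pentane: x = 0.205, y = 0.719
  n-heptane: x = 0.116, y = 0.078
  n-octane: x = 0.679, y = 0.204
Drum-2 feed = drum-1 liquid: z₂ = (0.2052, 0.1155, 0.6793).
Drum 2:
Material balance + equilibrium reduce to Σ zᵢ(Kᵢ−1)/(1+ψ₂(Kᵢ−1)) = 0.
Feasibility: ΣzᵢKᵢ = 2.230, Σzᵢ/Kᵢ = 1.119 — both > 1, two phases present.
Iterate (Newton) starting at ψ₂ = 0.6:
  ψ₂ = 0.600: g = 0.0385, g' = -0.501 → ψ₂ = 0.677
  ψ₂ = 0.677: g = 0.0024, g' = -0.442 → ψ₂ = 0.682
Converged at ψ₂ = 0.682.
  n-pentane: x = 0.036, y = 0.284
  n-heptane: x = 0.086, y = 0.129
  n-octane: x = 0.877, y = 0.587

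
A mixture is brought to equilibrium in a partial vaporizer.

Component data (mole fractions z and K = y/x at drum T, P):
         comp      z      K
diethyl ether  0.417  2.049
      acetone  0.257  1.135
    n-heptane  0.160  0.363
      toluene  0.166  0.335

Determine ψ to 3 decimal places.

Iterate (Newton) starting at ψ = 0.5:
  ψ = 0.500: g = 0.0045, g' = -0.506 → ψ = 0.509
Converged at ψ = 0.509.

ψ = 0.509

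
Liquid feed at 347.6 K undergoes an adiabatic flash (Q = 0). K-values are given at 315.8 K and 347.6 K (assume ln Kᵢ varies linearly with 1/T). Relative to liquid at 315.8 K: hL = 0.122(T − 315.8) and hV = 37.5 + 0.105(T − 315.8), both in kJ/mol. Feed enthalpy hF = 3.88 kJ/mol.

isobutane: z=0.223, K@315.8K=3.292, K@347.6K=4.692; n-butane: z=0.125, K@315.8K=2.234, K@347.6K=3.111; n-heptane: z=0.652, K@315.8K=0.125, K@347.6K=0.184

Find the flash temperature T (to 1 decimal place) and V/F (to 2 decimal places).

Adiabatic flash: solve Rachford–Rice at each trial T, then check hF = ψ·hV(T) + (1−ψ)·hL(T).
  T = 315.8 K: K = (3.292, 2.234, 0.125), RR gives ψ = 0.054, H_out = 2.040 kJ/mol
  T = 347.6 K: K = (4.692, 3.111, 0.184), RR gives ψ = 0.212, H_out = 11.731 kJ/mol
  T = 331.7 K: K = (3.964, 2.657, 0.153), RR gives ψ = 0.145, H_out = 7.333 kJ/mol
  T = 323.8 K: K = (3.623, 2.443, 0.139), RR gives ψ = 0.104, H_out = 4.853 kJ/mol
  T = 319.8 K: K = (3.455, 2.337, 0.132), RR gives ψ = 0.080, H_out = 3.490 kJ/mol
  T = 321.8 K: K = (3.539, 2.390, 0.135), RR gives ψ = 0.092, H_out = 4.182 kJ/mol
Linear interpolation between T = 319.8 (H_out = 3.490) and T = 321.8 (H_out = 4.182) on hF = 3.88 gives T ≈ 320.9 K, at which ψ = 0.09.

T = 320.9 K, V/F = 0.09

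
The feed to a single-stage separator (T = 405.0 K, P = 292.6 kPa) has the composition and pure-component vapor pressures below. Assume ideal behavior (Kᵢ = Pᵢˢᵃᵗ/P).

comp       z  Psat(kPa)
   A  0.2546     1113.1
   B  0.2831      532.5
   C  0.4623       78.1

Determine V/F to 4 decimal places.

V/F = 0.4303

Raoult's law: Kᵢ = Pᵢˢᵃᵗ/P = Pᵢˢᵃᵗ/292.6.
  K_A = 1113.1/292.6 = 3.804170, K_B = 532.5/292.6 = 1.819891, K_C = 78.1/292.6 = 0.266917
Material balance + equilibrium reduce to Σ zᵢ(Kᵢ−1)/(1+V/F(Kᵢ−1)) = 0.
Feasibility: ΣzᵢKᵢ = 1.6071, Σzᵢ/Kᵢ = 1.9545 — both > 1, two phases present.
Iterate (Newton) starting at V/F = 0.5:
  V/F = 0.5000: g = -0.07316, g' = -1.0618 → V/F = 0.4311
  V/F = 0.4311: g = -0.00078, g' = -1.0453 → V/F = 0.4303
Converged at V/F = 0.4303.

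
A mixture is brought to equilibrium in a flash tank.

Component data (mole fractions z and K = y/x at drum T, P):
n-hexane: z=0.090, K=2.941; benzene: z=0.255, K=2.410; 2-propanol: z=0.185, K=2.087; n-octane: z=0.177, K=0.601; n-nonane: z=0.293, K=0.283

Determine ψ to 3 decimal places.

ψ = 0.518

Material balance + equilibrium reduce to Σ zᵢ(Kᵢ−1)/(1+ψ(Kᵢ−1)) = 0.
Check two-phase: ΣzᵢKᵢ = 1.455 > 1 and Σzᵢ/Kᵢ = 1.555 > 1, so g(0) = 0.455 > 0 and g(1) = -0.555 < 0.
Newton–Raphson from ψ = 0.55:
  ψ = 0.550: g = -0.0245, g' = -0.783 → ψ = 0.519
  ψ = 0.519: g = -0.0002, g' = -0.769 → ψ = 0.518
Converged at ψ = 0.518.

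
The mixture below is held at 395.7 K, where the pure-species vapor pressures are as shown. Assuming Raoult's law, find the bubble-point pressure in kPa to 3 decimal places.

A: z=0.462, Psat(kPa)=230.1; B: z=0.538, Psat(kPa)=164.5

At the bubble point ψ → 0, so ΣzᵢKᵢ = 1 with Kᵢ = Pᵢˢᵃᵗ/P ⇒ P = ΣzᵢPᵢˢᵃᵗ.
P = 0.462·230.1 + 0.538·164.5 = 194.807 kPa

Pbub = 194.807 kPa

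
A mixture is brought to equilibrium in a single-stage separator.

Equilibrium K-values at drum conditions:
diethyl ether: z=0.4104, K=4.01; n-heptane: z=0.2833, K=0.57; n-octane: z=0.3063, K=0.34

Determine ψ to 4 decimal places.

ψ = 0.5376

Newton iteration, ψ⁰ = 0.5:
  ψ = 0.5000: g = 0.03622, g' = -0.9748 → ψ = 0.5372
  ψ = 0.5372: g = 0.00046, g' = -0.9518 → ψ = 0.5376
Converged at ψ = 0.5376.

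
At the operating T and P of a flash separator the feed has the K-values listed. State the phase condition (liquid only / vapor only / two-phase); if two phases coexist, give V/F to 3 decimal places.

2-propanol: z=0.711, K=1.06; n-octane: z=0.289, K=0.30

liquid only

ΣzᵢKᵢ = 0.840; Σzᵢ/Kᵢ = 1.634.
Since ΣzᵢKᵢ < 1 the mixture is below its bubble point — single liquid phase.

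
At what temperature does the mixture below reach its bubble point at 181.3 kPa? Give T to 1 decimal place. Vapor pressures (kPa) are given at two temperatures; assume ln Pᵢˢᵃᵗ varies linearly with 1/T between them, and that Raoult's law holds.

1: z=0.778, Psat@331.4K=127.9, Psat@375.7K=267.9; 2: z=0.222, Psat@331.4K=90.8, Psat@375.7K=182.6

Bubble-point temperature: ΣzᵢPᵢˢᵃᵗ(T) = P. Interpolate ln Pᵢˢᵃᵗ = aᵢ + bᵢ/T.
  T = 331.4 K: ΣzᵢPᵢˢᵃᵗ = 119.66 kPa
  T = 375.7 K: ΣzᵢPᵢˢᵃᵗ = 248.96 kPa
  T = 353.5 K: ΣzᵢPᵢˢᵃᵗ = 176.46 kPa
  T = 364.6 K: ΣzᵢPᵢˢᵃᵗ = 210.70 kPa
  T = 359.1 K: ΣzᵢPᵢˢᵃᵗ = 193.24 kPa
  T = 356.3 K: ΣzᵢPᵢˢᵃᵗ = 184.73 kPa
Interpolating between 353.5 K and 356.3 K gives T ≈ 355.1 K.

T = 355.1 K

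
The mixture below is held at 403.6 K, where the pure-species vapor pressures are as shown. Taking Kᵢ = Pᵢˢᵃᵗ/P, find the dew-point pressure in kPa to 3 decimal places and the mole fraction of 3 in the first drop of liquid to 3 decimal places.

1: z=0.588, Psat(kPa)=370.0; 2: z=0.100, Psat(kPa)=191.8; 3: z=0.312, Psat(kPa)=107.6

At the dew point ψ → 1, so Σzᵢ/Kᵢ = 1 with Kᵢ = Pᵢˢᵃᵗ/P ⇒ 1/P = Σzᵢ/Pᵢˢᵃᵗ.
1/P = 0.588/370.0 + 0.100/191.8 + 0.312/107.6 = 0.005010 ⇒ P = 199.593 kPa
xᵢ = zᵢP/Pᵢˢᵃᵗ ⇒ x_3 = 0.312·199.593/107.6 = 0.579

Pdew = 199.593 kPa, x_3 = 0.579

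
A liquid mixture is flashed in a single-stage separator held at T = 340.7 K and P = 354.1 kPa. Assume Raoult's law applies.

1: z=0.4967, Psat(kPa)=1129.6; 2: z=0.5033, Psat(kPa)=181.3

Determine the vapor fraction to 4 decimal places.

ψ = 0.7880

Raoult's law: Kᵢ = Pᵢˢᵃᵗ/P = Pᵢˢᵃᵗ/354.1.
  K_1 = 1129.6/354.1 = 3.190059, K_2 = 181.3/354.1 = 0.512002
Rachford–Rice: g(ψ) = Σ zᵢ(Kᵢ−1)/(1+ψ(Kᵢ−1)) = 0.
g(0) = ΣzᵢKᵢ − 1 = 0.8422 and g(1) = 1 − Σzᵢ/Kᵢ = -0.1387, so a root lies in (0, 1).
Binary case is linear: z₁(K₁−1)(1+ψ(K₂−1)) + z₂(K₂−1)(1+ψ(K₁−1)) = 0
⇒ ψ = [z₁(K₁−1)+z₂(K₂−1)] / [−(K₁−1)(K₂−1)] = 0.84219/1.06874 = 0.7880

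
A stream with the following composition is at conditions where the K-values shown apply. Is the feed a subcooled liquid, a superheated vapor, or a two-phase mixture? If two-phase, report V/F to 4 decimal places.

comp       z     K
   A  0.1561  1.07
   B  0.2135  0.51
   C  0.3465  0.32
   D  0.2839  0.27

ΣzᵢKᵢ = 0.4634; Σzᵢ/Kᵢ = 2.6988.
Since ΣzᵢKᵢ < 1 the mixture is below its bubble point — single liquid phase.

subcooled liquid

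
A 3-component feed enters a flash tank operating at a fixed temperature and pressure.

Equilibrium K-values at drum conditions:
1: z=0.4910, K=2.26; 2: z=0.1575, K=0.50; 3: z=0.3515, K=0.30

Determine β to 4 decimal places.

β = 0.3608

Let β = V/F and solve Σ zᵢ(Kᵢ−1)/(1+β(Kᵢ−1)) = 0.
Feasibility: ΣzᵢKᵢ = 1.2939, Σzᵢ/Kᵢ = 1.7039 — both > 1, two phases present.
Newton iteration, β⁰ = 0.57:
  β = 0.5700: g = -0.15948, g' = -0.8179 → β = 0.3750
  β = 0.3750: g = -0.01042, g' = -0.7358 → β = 0.3609
Converged at β = 0.3608.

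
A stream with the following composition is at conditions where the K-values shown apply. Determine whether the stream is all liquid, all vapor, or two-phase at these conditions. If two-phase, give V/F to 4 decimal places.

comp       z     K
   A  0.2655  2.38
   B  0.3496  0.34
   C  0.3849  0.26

ΣzᵢKᵢ = 0.8508; Σzᵢ/Kᵢ = 2.6202.
Since ΣzᵢKᵢ < 1 the mixture is below its bubble point — single liquid phase.

all liquid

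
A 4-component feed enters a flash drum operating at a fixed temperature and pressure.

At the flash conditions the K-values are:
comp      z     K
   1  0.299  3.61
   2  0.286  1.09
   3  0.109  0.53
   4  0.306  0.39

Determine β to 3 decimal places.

β = 0.542

Rachford–Rice: g(β) = Σ zᵢ(Kᵢ−1)/(1+β(Kᵢ−1)) = 0.
g(0) = ΣzᵢKᵢ − 1 = 0.568 and g(1) = 1 − Σzᵢ/Kᵢ = -0.335, so a root lies in (0, 1).
Iterate (Newton) starting at β = 0.5:
  β = 0.500: g = 0.0277, g' = -0.662 → β = 0.542
Converged at β = 0.542.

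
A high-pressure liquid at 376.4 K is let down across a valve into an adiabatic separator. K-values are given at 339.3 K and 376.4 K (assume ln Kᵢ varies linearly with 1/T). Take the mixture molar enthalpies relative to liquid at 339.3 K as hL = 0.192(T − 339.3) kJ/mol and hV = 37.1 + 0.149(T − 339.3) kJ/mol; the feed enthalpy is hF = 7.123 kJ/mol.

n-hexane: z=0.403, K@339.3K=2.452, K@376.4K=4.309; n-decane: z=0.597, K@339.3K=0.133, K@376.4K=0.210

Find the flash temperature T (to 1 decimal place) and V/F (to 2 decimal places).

Adiabatic flash: solve Rachford–Rice at each trial T, then check hF = ψ·hV(T) + (1−ψ)·hL(T).
  T = 339.3 K: K = (2.452, 0.133), RR gives ψ = 0.054, H_out = 1.991 kJ/mol
  T = 376.4 K: K = (4.309, 0.210), RR gives ψ = 0.330, H_out = 18.829 kJ/mol
  T = 357.9 K: K = (3.301, 0.169), RR gives ψ = 0.226, H_out = 11.761 kJ/mol
  T = 348.6 K: K = (2.856, 0.151), RR gives ψ = 0.153, H_out = 7.393 kJ/mol
  T = 344.0 K: K = (2.651, 0.142), RR gives ψ = 0.108, H_out = 4.887 kJ/mol
  T = 346.3 K: K = (2.753, 0.146), RR gives ψ = 0.131, H_out = 6.175 kJ/mol
Linear interpolation between T = 346.3 (H_out = 6.175) and T = 348.6 (H_out = 7.393) on hF = 7.123 gives T ≈ 348.1 K, at which ψ = 0.15.

T = 348.1 K, V/F = 0.15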